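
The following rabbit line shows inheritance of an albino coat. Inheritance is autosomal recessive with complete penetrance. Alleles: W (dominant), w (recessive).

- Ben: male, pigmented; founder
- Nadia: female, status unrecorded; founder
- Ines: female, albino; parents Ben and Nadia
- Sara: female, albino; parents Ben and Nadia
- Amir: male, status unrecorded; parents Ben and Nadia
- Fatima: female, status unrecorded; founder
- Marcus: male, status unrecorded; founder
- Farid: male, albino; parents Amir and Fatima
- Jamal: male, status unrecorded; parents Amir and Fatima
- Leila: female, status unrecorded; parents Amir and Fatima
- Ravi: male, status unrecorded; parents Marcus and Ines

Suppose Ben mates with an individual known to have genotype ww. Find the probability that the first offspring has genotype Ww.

1/2

Ben is pigmented so carries W and passed w to Ines (ww), so Ben is Ww.
The cross gives 1/2 Ww : 1/2 ww, so P(offspring has genotype Ww) = 1/2.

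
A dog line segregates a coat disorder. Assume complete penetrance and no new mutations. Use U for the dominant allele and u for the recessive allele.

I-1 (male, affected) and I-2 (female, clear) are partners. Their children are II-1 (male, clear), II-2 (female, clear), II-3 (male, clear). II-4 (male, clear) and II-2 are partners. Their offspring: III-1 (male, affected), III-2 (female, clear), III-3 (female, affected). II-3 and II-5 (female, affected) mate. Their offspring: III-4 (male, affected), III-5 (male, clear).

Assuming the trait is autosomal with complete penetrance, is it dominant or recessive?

II-4 and II-2 are both clear yet have an affected child III-1. Under dominance, an affected child requires at least one affected parent, so the trait cannot be dominant.

recessive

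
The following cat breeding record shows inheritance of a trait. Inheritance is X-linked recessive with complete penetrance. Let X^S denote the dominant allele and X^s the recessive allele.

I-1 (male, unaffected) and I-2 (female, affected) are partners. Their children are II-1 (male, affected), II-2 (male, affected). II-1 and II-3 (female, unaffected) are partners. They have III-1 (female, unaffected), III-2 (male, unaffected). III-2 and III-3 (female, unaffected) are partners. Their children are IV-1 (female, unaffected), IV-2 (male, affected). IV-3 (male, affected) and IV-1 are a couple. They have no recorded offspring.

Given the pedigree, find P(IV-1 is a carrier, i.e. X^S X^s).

III-2 is unaffected, so III-2 is X^S Y.
III-3 is unaffected so carries S and passed s to IV-2 (X^s Y), so III-3 is X^S X^s.
Their cross gives offspring ratios 1/2 X^S X^S : 1/2 X^S X^s. Conditioning on IV-1 being unaffected, P(X^S X^s) = 1/2 / 1 = 1/2.

1/2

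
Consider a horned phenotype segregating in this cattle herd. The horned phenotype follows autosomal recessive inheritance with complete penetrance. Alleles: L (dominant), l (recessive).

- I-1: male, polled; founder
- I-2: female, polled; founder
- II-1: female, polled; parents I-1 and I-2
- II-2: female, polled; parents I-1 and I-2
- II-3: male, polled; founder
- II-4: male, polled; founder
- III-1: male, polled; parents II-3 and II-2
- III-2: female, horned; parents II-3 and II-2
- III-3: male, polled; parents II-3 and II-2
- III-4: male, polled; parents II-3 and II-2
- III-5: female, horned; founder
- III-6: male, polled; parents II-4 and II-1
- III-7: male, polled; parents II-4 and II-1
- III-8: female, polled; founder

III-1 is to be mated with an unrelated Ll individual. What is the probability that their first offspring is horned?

1/6

II-3 is polled so carries L and passed l to III-2 (ll), so II-3 is Ll.
II-2 is polled so carries L and passed l to III-2 (ll), so II-2 is Ll.
III-1 is a polled offspring of II-3 (Ll) × II-2 (Ll), whose cross gives 1/4 LL : 1/2 Ll : 1/4 ll; conditioning on being polled, III-1 is LL with probability 1/3, Ll with probability 2/3.
Summing over parental genotype combinations, P(offspring is horned) = 2/3·1/4 = 1/6.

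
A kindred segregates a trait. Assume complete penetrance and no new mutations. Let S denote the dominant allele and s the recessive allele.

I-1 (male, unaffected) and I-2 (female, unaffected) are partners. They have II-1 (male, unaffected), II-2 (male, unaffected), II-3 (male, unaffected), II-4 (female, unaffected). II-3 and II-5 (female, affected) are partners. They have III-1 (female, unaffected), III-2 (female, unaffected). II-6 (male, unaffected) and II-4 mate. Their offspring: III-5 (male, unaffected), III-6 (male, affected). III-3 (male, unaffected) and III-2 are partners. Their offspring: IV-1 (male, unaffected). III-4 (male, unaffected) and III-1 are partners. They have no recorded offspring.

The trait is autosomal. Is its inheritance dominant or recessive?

recessive

II-6 and II-4 are both unaffected yet have an affected child III-6. Under dominance, an affected child requires at least one affected parent, so the trait cannot be dominant.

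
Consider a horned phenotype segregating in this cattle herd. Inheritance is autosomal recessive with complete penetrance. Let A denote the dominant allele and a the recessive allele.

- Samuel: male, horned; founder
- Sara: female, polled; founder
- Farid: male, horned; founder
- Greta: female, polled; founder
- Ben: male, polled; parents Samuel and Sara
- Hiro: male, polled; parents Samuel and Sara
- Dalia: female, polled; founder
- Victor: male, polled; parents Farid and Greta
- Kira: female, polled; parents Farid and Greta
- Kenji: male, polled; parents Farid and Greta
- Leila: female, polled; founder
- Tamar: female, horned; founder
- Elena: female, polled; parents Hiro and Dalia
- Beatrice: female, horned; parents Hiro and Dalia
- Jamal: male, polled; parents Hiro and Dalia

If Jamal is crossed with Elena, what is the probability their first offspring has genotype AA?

Hiro is polled so carries A and received a from Samuel (aa), so Hiro is Aa.
Dalia is polled so carries A and passed a to Beatrice (aa), so Dalia is Aa.
Jamal is a polled offspring of Hiro (Aa) × Dalia (Aa), whose cross gives 1/4 AA : 1/2 Aa : 1/4 aa; conditioning on being polled, Jamal is AA with probability 1/3, Aa with probability 2/3.
Elena is a polled offspring of Hiro (Aa) × Dalia (Aa), whose cross gives 1/4 AA : 1/2 Aa : 1/4 aa; conditioning on being polled, Elena is AA with probability 1/3, Aa with probability 2/3.
Summing over parental genotype combinations, P(offspring has genotype AA) = 1/9·1 + 2/9·1/2 + 2/9·1/2 + 4/9·1/4 = 4/9.

4/9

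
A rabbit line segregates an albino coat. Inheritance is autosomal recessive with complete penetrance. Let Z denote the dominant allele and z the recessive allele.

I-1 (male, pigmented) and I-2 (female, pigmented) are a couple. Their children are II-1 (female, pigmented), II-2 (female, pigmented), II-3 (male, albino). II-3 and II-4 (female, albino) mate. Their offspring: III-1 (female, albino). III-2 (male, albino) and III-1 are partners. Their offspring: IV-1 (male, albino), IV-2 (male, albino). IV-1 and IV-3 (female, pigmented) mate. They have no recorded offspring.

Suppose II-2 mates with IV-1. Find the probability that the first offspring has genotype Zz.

I-1 is pigmented so carries Z and passed z to II-3 (zz), so I-1 is Zz.
I-2 is pigmented so carries Z and passed z to II-3 (zz), so I-2 is Zz.
II-2 is a pigmented offspring of I-1 (Zz) × I-2 (Zz), whose cross gives 1/4 ZZ : 1/2 Zz : 1/4 zz; conditioning on being pigmented, II-2 is ZZ with probability 1/3, Zz with probability 2/3.
IV-1 is albino, so IV-1 is zz.
Summing over parental genotype combinations, P(offspring has genotype Zz) = 1/3·1 + 2/3·1/2 = 2/3.

2/3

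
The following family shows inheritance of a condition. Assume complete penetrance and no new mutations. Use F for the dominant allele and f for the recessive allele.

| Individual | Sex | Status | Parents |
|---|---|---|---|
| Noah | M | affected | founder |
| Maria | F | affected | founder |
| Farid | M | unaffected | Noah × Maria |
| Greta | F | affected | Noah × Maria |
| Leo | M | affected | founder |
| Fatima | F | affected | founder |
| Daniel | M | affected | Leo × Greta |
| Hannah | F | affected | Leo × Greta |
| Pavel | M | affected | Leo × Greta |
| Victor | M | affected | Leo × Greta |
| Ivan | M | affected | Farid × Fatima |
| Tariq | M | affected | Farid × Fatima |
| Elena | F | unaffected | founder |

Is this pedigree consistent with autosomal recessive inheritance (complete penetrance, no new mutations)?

No

Under autosomal recessive, Farid (unaffected, male) cannot arise from Noah (affected) × Maria (affected).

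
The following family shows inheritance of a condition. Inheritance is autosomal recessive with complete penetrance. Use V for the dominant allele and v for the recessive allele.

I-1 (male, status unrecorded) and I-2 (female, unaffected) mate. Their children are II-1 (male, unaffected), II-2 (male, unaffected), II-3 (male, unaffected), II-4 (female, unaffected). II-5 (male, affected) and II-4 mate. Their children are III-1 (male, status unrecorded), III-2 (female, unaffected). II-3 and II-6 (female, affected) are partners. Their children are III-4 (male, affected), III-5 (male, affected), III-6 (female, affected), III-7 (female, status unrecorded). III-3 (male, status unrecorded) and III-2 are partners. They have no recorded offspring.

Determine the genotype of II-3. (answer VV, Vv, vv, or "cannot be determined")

From phenotype alone, II-3 is VV or Vv.
II-3 is unaffected so carries V and passed v to III-4 (vv), so II-3 is Vv.

Vv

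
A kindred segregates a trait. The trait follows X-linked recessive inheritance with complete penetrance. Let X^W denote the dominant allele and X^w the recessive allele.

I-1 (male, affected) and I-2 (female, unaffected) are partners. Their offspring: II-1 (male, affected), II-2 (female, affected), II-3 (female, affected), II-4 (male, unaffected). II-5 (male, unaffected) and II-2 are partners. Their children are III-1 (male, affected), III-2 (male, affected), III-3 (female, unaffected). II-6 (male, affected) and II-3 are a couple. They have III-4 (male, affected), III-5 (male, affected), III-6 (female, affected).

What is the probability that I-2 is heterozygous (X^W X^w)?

I-2 is unaffected so carries W and passed w to II-1 (X^w Y), so I-2 is X^W X^w, giving P(X^W X^w) = 1.

1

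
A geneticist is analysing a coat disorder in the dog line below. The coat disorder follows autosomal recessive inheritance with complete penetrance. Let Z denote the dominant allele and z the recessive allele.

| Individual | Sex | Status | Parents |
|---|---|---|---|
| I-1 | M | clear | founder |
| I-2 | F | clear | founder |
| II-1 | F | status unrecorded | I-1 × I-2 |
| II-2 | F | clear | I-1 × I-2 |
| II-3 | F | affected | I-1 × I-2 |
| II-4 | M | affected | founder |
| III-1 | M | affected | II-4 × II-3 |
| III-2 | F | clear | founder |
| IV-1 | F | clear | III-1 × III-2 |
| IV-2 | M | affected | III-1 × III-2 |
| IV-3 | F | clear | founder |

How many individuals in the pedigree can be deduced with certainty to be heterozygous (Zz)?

4

Obligate heterozygotes: I-1 is clear so carries Z and passed z to II-3 (zz), so I-1 is Zz; I-2 is clear so carries Z and passed z to II-3 (zz), so I-2 is Zz; III-2 is clear so carries Z and passed z to IV-2 (zz), so III-2 is Zz; IV-1 is clear so carries Z and received z from III-1 (zz), so IV-1 is Zz.
Every other individual is either homozygous by phenotype or has at least one consistent homozygous assignment, so the count is 4.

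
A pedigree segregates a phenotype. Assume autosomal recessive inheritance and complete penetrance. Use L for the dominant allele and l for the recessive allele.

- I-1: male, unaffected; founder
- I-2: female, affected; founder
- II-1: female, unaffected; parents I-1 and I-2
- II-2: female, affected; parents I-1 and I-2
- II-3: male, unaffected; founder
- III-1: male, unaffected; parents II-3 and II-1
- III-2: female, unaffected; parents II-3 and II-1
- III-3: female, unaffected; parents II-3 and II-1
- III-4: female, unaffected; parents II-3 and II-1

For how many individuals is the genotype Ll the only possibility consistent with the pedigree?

2

Obligate heterozygotes: I-1 is unaffected so carries L and passed l to II-2 (ll), so I-1 is Ll; II-1 is unaffected so carries L and received l from I-2 (ll), so II-1 is Ll.
Every other individual is either homozygous by phenotype or has at least one consistent homozygous assignment, so the count is 2.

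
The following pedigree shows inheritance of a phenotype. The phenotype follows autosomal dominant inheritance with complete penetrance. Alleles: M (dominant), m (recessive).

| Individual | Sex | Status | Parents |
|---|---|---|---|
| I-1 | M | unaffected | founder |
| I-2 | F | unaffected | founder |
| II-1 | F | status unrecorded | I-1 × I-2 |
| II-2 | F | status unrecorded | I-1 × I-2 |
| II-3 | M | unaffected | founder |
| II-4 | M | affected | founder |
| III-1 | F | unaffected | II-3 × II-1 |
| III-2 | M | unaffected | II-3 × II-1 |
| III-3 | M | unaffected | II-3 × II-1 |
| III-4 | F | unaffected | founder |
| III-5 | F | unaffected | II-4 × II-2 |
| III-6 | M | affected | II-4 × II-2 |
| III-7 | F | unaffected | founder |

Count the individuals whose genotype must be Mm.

Obligate heterozygotes: II-4 is affected so carries M and passed m to III-5 (mm), so II-4 is Mm; III-6 is affected so carries M and received m from II-2 (mm), so III-6 is Mm.
Every other individual is either homozygous by phenotype or has at least one consistent homozygous assignment, so the count is 2.

2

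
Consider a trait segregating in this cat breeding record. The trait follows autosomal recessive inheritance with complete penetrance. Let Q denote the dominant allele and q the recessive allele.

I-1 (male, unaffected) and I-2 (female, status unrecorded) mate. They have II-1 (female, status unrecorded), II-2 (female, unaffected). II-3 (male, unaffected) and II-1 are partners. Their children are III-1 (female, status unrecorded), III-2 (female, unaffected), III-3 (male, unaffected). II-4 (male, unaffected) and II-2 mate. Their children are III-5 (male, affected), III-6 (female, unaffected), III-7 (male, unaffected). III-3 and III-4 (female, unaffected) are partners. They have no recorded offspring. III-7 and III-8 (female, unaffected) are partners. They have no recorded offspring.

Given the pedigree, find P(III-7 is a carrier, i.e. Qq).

2/3

II-4 is unaffected so carries Q and passed q to III-5 (qq), so II-4 is Qq.
II-2 is unaffected so carries Q and passed q to III-5 (qq), so II-2 is Qq.
Their cross gives offspring ratios 1/4 QQ : 1/2 Qq : 1/4 qq. Conditioning on III-7 being unaffected, P(Qq) = 1/2 / 3/4 = 2/3.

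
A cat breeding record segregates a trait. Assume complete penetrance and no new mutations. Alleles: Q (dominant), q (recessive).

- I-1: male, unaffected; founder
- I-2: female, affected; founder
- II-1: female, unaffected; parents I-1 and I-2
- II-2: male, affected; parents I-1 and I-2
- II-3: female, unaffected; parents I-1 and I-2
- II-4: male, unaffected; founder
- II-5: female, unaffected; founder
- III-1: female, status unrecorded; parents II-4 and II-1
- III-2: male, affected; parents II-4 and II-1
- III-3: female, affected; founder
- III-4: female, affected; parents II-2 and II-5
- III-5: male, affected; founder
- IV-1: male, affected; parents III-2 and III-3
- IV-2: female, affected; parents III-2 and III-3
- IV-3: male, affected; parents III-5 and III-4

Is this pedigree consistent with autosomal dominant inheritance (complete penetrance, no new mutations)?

Under autosomal dominant, III-2 (affected, male) cannot arise from II-4 (unaffected) × II-1 (unaffected).

No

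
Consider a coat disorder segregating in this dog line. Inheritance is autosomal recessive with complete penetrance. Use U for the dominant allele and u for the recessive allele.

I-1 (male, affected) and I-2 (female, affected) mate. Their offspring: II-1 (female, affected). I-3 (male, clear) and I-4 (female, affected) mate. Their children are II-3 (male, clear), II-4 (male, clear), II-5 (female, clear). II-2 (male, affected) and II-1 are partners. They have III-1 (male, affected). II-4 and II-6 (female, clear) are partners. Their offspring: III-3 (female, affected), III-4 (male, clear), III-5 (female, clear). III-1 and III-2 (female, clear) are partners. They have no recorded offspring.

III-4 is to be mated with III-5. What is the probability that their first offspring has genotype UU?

II-4 is clear so carries U and received u from I-4 (uu), so II-4 is Uu.
II-6 is clear so carries U and passed u to III-3 (uu), so II-6 is Uu.
III-4 is a clear offspring of II-4 (Uu) × II-6 (Uu), whose cross gives 1/4 UU : 1/2 Uu : 1/4 uu; conditioning on being clear, III-4 is UU with probability 1/3, Uu with probability 2/3.
III-5 is a clear offspring of II-4 (Uu) × II-6 (Uu), whose cross gives 1/4 UU : 1/2 Uu : 1/4 uu; conditioning on being clear, III-5 is UU with probability 1/3, Uu with probability 2/3.
Summing over parental genotype combinations, P(offspring has genotype UU) = 1/9·1 + 2/9·1/2 + 2/9·1/2 + 4/9·1/4 = 4/9.

4/9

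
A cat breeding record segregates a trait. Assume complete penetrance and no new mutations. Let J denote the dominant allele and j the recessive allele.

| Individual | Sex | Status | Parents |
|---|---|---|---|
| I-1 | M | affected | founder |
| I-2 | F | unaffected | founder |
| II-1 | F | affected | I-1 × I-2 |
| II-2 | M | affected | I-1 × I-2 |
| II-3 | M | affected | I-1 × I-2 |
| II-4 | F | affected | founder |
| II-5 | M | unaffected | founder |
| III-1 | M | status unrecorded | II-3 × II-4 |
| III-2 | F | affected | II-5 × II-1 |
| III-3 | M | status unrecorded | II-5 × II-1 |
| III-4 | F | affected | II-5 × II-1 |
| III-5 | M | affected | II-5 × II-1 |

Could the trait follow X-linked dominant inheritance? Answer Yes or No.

Under X-linked dominant, II-2 (affected, male) cannot arise from I-1 (affected) × I-2 (unaffected).

No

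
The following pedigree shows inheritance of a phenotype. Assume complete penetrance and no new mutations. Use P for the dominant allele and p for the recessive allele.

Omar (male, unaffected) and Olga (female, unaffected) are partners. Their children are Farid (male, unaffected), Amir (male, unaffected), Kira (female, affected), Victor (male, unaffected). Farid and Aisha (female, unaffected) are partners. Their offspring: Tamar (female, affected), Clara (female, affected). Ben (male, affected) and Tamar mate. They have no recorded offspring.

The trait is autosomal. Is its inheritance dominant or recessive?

Omar and Olga are both unaffected yet have an affected child Kira. Under dominance, an affected child requires at least one affected parent, so the trait cannot be dominant.

recessive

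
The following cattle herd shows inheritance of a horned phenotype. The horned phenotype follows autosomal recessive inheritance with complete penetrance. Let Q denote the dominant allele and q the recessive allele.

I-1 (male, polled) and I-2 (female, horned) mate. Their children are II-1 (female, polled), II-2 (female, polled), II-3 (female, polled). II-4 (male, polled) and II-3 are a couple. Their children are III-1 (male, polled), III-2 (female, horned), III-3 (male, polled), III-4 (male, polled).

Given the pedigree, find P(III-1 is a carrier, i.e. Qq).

II-4 is polled so carries Q and passed q to III-2 (qq), so II-4 is Qq.
II-3 is polled so carries Q and received q from I-2 (qq), so II-3 is Qq.
Their cross gives offspring ratios 1/4 QQ : 1/2 Qq : 1/4 qq. Conditioning on III-1 being polled, P(Qq) = 1/2 / 3/4 = 2/3.

2/3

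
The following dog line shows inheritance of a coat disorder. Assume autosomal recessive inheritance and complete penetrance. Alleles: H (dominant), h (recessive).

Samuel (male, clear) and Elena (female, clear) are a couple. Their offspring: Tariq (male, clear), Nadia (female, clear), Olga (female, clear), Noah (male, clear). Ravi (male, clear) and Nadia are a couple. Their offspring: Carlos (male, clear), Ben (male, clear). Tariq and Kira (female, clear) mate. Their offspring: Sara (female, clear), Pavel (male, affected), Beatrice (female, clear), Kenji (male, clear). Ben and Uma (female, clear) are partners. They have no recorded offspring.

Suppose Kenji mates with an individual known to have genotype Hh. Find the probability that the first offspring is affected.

1/6

Tariq is clear so carries H and passed h to Pavel (hh), so Tariq is Hh.
Kira is clear so carries H and passed h to Pavel (hh), so Kira is Hh.
Kenji is a clear offspring of Tariq (Hh) × Kira (Hh), whose cross gives 1/4 HH : 1/2 Hh : 1/4 hh; conditioning on being clear, Kenji is HH with probability 1/3, Hh with probability 2/3.
Summing over parental genotype combinations, P(offspring is affected) = 2/3·1/4 = 1/6.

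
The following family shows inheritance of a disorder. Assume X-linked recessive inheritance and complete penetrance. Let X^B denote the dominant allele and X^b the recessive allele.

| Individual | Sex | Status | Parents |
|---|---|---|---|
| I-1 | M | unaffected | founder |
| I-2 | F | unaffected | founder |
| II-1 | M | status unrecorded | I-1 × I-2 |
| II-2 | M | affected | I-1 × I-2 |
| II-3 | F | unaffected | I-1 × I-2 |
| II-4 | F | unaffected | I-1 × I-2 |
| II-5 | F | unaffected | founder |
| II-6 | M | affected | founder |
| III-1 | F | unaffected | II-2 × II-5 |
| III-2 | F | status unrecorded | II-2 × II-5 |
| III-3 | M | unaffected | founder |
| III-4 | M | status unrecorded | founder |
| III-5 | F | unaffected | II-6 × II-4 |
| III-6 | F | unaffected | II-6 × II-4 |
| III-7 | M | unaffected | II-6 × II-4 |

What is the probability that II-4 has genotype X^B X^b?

1/9

I-1 is unaffected, so I-1 is X^B Y.
I-2 is unaffected so carries B and passed b to II-2 (X^b Y), so I-2 is X^B X^b.
Their cross gives offspring ratios 1/2 X^B X^B : 1/2 X^B X^b. Conditioning on II-4 being unaffected, P(X^B X^b) = 1/2 / 1 = 1/2 before taking II-4's own offspring into account.
II-6 is affected, so II-6 is X^b Y.
Now use II-4's offspring. Probability of each recorded status — unaffected daughter III-5: 1/2 if II-4 is X^B X^b, 1 if X^B X^B; unaffected daughter III-6: 1/2 if II-4 is X^B X^b, 1 if X^B X^B; unaffected son III-7: 1/2 if II-4 is X^B X^b, 1 if X^B X^B.
Bayes: P(X^B X^b) = 1/2·1/8 / (1/2·1/8 + 1/2·1) = 1/9.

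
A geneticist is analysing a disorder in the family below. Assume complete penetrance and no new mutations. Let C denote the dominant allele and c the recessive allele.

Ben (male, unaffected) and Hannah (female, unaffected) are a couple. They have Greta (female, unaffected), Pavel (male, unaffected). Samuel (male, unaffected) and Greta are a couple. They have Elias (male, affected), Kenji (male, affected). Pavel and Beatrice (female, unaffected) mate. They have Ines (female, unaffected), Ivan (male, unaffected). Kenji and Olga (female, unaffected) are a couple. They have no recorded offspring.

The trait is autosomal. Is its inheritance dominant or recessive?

Samuel and Greta are both unaffected yet have an affected child Elias. Under dominance, an affected child requires at least one affected parent, so the trait cannot be dominant.

recessive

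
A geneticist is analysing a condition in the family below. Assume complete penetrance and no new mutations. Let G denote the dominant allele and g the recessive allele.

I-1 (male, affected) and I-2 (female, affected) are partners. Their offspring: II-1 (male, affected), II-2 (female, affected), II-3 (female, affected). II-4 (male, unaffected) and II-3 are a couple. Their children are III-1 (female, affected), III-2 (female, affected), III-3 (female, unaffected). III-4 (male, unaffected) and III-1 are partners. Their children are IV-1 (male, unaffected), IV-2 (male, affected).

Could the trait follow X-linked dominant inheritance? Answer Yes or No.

A consistent assignment under X-linked dominant exists: I-1 X^G Y, I-2 X^G X^g, II-1 X^G Y, II-2 X^G X^G, II-3 X^G X^g, II-4 X^g Y, III-1 X^G X^g, III-2 X^G X^g, III-3 X^g X^g, III-4 X^g Y, IV-1 X^g Y, IV-2 X^G Y.
In this assignment every recorded phenotype matches its genotype and every non-founder's genotype is obtainable from its parents' genotypes, so the pedigree is consistent.

Yes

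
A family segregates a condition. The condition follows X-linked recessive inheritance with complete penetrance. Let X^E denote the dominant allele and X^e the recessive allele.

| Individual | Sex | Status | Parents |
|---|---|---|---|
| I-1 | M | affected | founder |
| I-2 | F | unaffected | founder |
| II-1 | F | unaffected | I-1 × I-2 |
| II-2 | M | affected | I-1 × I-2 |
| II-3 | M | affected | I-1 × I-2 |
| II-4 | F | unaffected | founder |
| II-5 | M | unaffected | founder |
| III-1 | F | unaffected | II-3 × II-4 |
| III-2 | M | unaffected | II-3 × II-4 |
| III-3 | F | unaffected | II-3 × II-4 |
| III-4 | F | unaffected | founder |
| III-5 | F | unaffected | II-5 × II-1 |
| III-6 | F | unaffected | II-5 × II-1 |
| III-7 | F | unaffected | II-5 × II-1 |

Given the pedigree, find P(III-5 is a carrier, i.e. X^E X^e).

1/2

II-5 is unaffected, so II-5 is X^E Y.
II-1 is unaffected so carries E and received e from I-1 (X^e Y), so II-1 is X^E X^e.
Their cross gives offspring ratios 1/2 X^E X^E : 1/2 X^E X^e. Conditioning on III-5 being unaffected, P(X^E X^e) = 1/2 / 1 = 1/2.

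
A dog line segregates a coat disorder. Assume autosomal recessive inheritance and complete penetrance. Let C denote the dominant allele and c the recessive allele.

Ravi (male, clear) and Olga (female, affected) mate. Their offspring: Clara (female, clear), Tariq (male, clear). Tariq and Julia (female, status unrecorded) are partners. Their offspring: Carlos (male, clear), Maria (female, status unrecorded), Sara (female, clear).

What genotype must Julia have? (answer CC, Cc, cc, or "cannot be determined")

cannot be determined

Julia's phenotype is unrecorded, and no parent or child forces a single allele at both positions; consistent genotype assignments exist with Julia as CC or Cc or cc.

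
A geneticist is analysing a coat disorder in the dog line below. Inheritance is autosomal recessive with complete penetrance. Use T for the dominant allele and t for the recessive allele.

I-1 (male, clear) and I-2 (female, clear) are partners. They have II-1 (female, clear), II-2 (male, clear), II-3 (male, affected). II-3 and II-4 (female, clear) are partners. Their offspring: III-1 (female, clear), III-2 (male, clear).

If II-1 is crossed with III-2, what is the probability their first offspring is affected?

I-1 is clear so carries T and passed t to II-3 (tt), so I-1 is Tt.
I-2 is clear so carries T and passed t to II-3 (tt), so I-2 is Tt.
II-1 is a clear offspring of I-1 (Tt) × I-2 (Tt), whose cross gives 1/4 TT : 1/2 Tt : 1/4 tt; conditioning on being clear, II-1 is TT with probability 1/3, Tt with probability 2/3.
III-2 is clear so carries T and received t from II-3 (tt), so III-2 is Tt.
Summing over parental genotype combinations, P(offspring is affected) = 2/3·1/4 = 1/6.

1/6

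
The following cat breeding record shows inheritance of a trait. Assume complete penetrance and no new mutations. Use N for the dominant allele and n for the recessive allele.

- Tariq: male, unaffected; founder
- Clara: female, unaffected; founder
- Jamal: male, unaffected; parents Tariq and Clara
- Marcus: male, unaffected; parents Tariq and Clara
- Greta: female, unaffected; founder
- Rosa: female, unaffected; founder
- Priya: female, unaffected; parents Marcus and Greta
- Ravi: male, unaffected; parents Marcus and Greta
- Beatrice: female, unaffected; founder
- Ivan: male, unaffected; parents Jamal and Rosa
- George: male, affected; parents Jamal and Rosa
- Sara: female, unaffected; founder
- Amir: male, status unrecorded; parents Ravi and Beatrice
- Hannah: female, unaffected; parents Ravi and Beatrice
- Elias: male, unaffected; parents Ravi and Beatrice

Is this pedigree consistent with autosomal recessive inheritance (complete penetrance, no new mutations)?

Yes

A consistent assignment under autosomal recessive exists: Tariq NN, Clara Nn, Jamal Nn, Marcus NN, Greta NN, Rosa Nn, Priya NN, Ravi NN, Beatrice NN, Ivan NN, George nn, Sara NN, Amir NN, Hannah NN, Elias NN.
In this assignment every recorded phenotype matches its genotype and every non-founder's genotype is obtainable from its parents' genotypes, so the pedigree is consistent.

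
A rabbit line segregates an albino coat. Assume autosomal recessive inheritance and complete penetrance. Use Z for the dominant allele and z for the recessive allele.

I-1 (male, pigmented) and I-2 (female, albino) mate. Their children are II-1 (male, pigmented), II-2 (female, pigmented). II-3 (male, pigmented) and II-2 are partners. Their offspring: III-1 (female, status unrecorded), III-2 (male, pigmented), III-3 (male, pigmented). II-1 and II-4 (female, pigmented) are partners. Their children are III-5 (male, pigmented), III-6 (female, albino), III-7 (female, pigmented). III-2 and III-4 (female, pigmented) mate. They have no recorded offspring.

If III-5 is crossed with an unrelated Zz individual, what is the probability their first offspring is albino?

1/6

II-1 is pigmented so carries Z and received z from I-2 (zz), so II-1 is Zz.
II-4 is pigmented so carries Z and passed z to III-6 (zz), so II-4 is Zz.
III-5 is a pigmented offspring of II-1 (Zz) × II-4 (Zz), whose cross gives 1/4 ZZ : 1/2 Zz : 1/4 zz; conditioning on being pigmented, III-5 is ZZ with probability 1/3, Zz with probability 2/3.
Summing over parental genotype combinations, P(offspring is albino) = 2/3·1/4 = 1/6.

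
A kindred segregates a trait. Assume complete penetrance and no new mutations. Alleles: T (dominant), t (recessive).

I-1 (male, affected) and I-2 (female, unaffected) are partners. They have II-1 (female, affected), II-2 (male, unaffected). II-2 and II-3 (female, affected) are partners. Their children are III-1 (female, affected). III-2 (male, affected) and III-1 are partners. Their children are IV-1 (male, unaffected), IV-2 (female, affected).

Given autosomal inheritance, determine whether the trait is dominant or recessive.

dominant

III-2 and III-1 are both affected yet have an unaffected child IV-1. Under a recessive model two affected parents are homozygous and every child would be affected, so the trait cannot be recessive.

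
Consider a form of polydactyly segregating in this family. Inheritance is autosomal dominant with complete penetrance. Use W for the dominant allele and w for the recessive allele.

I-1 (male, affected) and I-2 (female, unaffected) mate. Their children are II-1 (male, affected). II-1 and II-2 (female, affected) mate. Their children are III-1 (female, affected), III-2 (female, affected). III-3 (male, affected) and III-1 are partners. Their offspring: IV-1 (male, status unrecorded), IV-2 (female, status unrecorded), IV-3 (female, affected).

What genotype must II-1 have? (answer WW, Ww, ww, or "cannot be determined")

From phenotype alone, II-1 is WW or Ww.
II-1 is affected so carries W and received w from I-2 (ww), so II-1 is Ww.

Ww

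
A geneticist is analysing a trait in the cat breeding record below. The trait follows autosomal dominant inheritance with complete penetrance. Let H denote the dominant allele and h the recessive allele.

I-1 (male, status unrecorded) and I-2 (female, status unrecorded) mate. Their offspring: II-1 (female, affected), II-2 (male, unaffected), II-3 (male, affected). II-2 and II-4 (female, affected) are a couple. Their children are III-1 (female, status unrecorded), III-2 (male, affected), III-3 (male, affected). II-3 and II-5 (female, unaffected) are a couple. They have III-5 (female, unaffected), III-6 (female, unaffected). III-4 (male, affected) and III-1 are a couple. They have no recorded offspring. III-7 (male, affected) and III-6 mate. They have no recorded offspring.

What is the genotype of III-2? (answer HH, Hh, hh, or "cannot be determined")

Hh

From phenotype alone, III-2 is HH or Hh.
III-2 is affected so carries H and received h from II-2 (hh), so III-2 is Hh.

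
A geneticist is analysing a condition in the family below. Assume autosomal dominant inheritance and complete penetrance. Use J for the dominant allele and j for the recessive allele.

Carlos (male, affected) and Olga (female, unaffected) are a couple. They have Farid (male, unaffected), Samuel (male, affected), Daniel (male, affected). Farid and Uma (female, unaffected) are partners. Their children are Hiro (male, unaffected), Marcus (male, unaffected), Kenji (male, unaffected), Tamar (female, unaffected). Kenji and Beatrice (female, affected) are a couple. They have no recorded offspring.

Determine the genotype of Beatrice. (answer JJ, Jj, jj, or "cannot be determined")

cannot be determined

Beatrice's phenotype allows JJ or Jj, and no parent or child forces a single allele at both positions; consistent genotype assignments exist with Beatrice as JJ or Jj.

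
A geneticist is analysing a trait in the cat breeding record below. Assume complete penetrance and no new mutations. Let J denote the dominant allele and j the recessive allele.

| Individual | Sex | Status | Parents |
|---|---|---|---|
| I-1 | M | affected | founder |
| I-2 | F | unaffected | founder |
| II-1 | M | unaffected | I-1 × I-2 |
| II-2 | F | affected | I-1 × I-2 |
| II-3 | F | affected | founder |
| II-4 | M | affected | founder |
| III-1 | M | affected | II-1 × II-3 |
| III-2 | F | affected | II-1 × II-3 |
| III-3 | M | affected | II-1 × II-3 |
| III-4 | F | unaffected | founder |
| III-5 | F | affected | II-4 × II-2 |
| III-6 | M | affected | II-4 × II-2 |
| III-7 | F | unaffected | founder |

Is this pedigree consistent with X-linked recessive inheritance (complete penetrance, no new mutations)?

No

Under X-linked recessive, III-2 (affected, female) cannot arise from II-1 (unaffected) × II-3 (affected).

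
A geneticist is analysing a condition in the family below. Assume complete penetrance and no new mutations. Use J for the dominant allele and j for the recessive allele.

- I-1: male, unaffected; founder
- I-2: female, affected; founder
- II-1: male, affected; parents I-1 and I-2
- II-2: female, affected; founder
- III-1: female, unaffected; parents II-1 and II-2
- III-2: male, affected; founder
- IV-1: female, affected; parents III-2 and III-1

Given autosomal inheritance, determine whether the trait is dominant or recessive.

II-1 and II-2 are both affected yet have an unaffected child III-1. Under a recessive model two affected parents are homozygous and every child would be affected, so the trait cannot be recessive.

dominant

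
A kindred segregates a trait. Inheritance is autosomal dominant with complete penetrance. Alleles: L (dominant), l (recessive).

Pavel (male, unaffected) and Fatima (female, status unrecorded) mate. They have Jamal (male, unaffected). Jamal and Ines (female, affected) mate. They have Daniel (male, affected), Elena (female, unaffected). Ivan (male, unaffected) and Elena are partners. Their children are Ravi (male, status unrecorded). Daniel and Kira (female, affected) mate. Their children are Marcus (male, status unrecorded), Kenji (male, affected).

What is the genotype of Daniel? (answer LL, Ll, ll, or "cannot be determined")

From phenotype alone, Daniel is LL or Ll.
Daniel is affected so carries L and received l from Jamal (ll), so Daniel is Ll.

Ll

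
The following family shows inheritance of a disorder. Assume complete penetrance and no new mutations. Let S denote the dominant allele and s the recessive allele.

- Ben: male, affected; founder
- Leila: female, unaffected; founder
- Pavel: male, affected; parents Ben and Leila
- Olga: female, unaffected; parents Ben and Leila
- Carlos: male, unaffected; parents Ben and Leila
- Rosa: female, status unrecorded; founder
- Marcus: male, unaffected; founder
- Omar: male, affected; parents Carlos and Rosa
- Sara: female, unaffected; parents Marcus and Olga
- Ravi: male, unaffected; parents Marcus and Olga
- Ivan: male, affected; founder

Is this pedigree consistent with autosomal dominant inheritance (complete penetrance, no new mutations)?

A consistent assignment under autosomal dominant exists: Ben Ss, Leila ss, Pavel Ss, Olga ss, Carlos ss, Rosa SS, Marcus ss, Omar Ss, Sara ss, Ravi ss, Ivan SS.
In this assignment every recorded phenotype matches its genotype and every non-founder's genotype is obtainable from its parents' genotypes, so the pedigree is consistent.

Yes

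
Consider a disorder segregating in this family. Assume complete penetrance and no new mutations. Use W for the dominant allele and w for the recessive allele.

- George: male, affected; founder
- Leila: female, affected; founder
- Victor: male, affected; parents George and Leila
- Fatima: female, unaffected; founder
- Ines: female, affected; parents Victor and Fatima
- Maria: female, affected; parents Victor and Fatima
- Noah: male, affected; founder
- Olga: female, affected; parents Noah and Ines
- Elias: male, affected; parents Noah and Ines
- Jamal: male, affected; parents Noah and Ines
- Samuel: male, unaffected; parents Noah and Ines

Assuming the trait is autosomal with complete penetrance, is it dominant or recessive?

Noah and Ines are both affected yet have an unaffected child Samuel. Under a recessive model two affected parents are homozygous and every child would be affected, so the trait cannot be recessive.

dominant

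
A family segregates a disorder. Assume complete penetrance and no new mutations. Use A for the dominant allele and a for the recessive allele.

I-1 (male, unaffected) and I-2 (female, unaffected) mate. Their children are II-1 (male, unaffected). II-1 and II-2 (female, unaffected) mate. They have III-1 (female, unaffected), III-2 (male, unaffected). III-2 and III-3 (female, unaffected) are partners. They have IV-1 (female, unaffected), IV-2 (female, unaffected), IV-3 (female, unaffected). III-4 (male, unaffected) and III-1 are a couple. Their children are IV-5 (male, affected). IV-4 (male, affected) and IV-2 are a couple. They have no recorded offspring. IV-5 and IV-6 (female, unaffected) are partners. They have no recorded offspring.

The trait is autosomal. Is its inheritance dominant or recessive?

III-4 and III-1 are both unaffected yet have an affected child IV-5. Under dominance, an affected child requires at least one affected parent, so the trait cannot be dominant.

recessive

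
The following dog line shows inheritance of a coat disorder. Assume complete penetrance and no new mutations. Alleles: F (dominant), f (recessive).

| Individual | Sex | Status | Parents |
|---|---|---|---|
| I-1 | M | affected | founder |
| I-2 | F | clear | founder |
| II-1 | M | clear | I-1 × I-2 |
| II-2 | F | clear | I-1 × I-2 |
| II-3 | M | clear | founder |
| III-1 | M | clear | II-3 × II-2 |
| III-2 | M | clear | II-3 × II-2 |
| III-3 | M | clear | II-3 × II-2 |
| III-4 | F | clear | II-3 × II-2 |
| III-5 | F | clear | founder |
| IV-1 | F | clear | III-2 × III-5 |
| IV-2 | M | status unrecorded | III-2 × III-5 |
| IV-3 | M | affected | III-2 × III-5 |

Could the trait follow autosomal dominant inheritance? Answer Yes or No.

No

Under autosomal dominant, IV-3 (affected, male) cannot arise from III-2 (clear) × III-5 (clear).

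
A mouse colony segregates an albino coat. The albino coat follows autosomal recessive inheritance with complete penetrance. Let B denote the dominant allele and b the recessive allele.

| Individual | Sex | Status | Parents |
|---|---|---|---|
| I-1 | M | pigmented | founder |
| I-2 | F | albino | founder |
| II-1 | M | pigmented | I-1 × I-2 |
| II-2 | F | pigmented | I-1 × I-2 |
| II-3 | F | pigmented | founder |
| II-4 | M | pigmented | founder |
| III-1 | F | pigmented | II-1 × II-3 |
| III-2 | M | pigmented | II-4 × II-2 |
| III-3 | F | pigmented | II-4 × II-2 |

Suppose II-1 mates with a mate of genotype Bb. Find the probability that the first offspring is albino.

II-1 is pigmented so carries B and received b from I-2 (bb), so II-1 is Bb.
The cross gives 1/4 BB : 1/2 Bb : 1/4 bb, so P(offspring is albino) = 1/4.

1/4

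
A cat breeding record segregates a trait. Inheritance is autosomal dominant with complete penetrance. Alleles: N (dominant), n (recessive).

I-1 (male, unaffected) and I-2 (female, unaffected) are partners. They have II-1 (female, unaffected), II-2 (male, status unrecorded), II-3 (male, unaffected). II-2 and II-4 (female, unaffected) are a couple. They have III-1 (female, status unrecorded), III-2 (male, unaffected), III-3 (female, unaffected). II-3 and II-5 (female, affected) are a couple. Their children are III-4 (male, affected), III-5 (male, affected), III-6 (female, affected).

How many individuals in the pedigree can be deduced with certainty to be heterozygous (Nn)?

3

Obligate heterozygotes: III-4 is affected so carries N and received n from II-3 (nn), so III-4 is Nn; III-5 is affected so carries N and received n from II-3 (nn), so III-5 is Nn; III-6 is affected so carries N and received n from II-3 (nn), so III-6 is Nn.
Every other individual is either homozygous by phenotype or has at least one consistent homozygous assignment, so the count is 3.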